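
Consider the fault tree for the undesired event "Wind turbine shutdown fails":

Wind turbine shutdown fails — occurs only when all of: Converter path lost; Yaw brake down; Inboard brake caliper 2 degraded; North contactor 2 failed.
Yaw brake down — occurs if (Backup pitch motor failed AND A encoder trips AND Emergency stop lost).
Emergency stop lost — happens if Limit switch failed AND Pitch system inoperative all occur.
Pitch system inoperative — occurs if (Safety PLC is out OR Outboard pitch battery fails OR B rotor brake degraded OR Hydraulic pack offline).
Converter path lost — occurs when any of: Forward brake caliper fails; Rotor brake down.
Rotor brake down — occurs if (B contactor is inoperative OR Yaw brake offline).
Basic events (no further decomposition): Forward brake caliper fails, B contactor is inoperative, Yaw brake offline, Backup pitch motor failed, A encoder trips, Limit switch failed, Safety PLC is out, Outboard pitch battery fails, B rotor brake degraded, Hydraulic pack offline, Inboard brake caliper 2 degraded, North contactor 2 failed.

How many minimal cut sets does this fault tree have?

12

Rotor brake down [OR]: union of children's cut sets → 2 cut set(s).
Converter path lost [OR]: union of children's cut sets → 3 cut set(s).
Pitch system inoperative [OR]: union of children's cut sets → 4 cut set(s).
Emergency stop lost [AND]: one cut set from each child combined → 1 × 4 = 4 cut set(s).
Yaw brake down [AND]: one cut set from each child combined → 1 × 1 × 4 = 4 cut set(s).
Wind turbine shutdown fails [AND]: one cut set from each child combined → 3 × 4 × 1 × 1 = 12 cut set(s).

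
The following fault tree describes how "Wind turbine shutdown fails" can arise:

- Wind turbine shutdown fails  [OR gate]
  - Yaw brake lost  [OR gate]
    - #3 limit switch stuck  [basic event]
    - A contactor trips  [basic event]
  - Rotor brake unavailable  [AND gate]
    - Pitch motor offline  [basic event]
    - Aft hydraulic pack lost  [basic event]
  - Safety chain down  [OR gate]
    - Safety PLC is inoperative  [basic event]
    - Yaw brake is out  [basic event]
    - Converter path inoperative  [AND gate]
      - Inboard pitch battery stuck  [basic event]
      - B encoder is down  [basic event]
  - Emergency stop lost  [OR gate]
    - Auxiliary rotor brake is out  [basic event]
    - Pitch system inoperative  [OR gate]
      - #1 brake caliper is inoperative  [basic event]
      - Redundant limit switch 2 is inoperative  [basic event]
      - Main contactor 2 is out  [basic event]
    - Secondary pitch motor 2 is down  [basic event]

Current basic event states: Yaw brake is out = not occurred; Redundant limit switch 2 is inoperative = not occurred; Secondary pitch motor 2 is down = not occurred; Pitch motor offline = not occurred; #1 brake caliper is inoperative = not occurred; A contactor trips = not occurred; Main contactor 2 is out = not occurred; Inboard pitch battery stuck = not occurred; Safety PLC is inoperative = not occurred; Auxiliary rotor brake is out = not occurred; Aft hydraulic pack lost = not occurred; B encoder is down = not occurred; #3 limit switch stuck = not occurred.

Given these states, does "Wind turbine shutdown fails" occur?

Yaw brake lost [OR]: #3 limit switch stuck=not, A contactor trips=not → no input occurs → does not occur.
Rotor brake unavailable [AND]: Pitch motor offline=not, Aft hydraulic pack lost=not → not all inputs occur → does not occur.
Converter path inoperative [AND]: Inboard pitch battery stuck=not, B encoder is down=not → not all inputs occur → does not occur.
Safety chain down [OR]: Safety PLC is inoperative=not, Yaw brake is out=not, Converter path inoperative=not → no input occurs → does not occur.
Pitch system inoperative [OR]: #1 brake caliper is inoperative=not, Redundant limit switch 2 is inoperative=not, Main contactor 2 is out=not → no input occurs → does not occur.
Emergency stop lost [OR]: Auxiliary rotor brake is out=not, Pitch system inoperative=not, Secondary pitch motor 2 is down=not → no input occurs → does not occur.
Wind turbine shutdown fails [OR]: Yaw brake lost=not, Rotor brake unavailable=not, Safety chain down=not, Emergency stop lost=not → no input occurs → does not occur.

No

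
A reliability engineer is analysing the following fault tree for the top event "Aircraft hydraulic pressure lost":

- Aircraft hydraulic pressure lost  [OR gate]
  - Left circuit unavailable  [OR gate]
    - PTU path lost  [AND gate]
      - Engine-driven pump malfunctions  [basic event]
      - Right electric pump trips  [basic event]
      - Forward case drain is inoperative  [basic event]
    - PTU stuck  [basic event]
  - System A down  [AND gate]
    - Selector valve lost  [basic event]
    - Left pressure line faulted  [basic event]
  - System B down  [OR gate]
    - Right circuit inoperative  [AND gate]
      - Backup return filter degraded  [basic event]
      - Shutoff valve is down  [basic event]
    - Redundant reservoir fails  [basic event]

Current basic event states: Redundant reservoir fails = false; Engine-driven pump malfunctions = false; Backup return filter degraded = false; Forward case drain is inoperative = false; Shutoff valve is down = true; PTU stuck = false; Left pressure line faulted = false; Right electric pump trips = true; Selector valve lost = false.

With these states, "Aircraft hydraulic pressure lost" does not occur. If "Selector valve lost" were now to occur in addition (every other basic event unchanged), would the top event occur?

Counterfactual: set "Selector valve lost" to occurred.
PTU path lost [AND]: Engine-driven pump malfunctions=not, Right electric pump trips=occurs, Forward case drain is inoperative=not → not all inputs occur → does not occur.
Left circuit unavailable [OR]: PTU path lost=not, PTU stuck=not → no input occurs → does not occur.
System A down [AND]: Selector valve lost=occurs, Left pressure line faulted=not → not all inputs occur → does not occur.
Right circuit inoperative [AND]: Backup return filter degraded=not, Shutoff valve is down=occurs → not all inputs occur → does not occur.
System B down [OR]: Right circuit inoperative=not, Redundant reservoir fails=not → no input occurs → does not occur.
Aircraft hydraulic pressure lost [OR]: Left circuit unavailable=not, System A down=not, System B down=not → no input occurs → does not occur.

No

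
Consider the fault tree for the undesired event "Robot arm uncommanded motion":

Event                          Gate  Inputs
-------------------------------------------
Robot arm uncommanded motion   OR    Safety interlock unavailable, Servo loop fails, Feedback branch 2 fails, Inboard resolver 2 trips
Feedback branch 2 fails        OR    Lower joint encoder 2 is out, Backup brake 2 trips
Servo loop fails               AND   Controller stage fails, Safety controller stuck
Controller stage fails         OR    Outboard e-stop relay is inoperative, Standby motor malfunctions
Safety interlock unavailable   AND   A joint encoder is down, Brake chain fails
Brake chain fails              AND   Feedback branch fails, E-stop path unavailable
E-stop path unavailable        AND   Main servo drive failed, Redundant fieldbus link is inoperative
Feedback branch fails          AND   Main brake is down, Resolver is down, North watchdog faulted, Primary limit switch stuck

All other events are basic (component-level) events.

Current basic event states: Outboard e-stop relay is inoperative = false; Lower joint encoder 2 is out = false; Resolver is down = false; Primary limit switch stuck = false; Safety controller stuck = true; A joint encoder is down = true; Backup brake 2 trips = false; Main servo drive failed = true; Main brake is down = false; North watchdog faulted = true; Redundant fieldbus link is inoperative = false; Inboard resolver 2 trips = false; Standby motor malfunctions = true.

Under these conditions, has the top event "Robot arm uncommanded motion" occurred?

Feedback branch fails [AND]: Main brake is down=not, Resolver is down=not, North watchdog faulted=occurs, Primary limit switch stuck=not → not all inputs occur → does not occur.
E-stop path unavailable [AND]: Main servo drive failed=occurs, Redundant fieldbus link is inoperative=not → not all inputs occur → does not occur.
Brake chain fails [AND]: Feedback branch fails=not, E-stop path unavailable=not → not all inputs occur → does not occur.
Safety interlock unavailable [AND]: A joint encoder is down=occurs, Brake chain fails=not → not all inputs occur → does not occur.
Controller stage fails [OR]: Outboard e-stop relay is inoperative=not, Standby motor malfunctions=occurs → at least one input occurs → occurs.
Servo loop fails [AND]: Controller stage fails=occurs, Safety controller stuck=occurs → all inputs occur → occurs.
Feedback branch 2 fails [OR]: Lower joint encoder 2 is out=not, Backup brake 2 trips=not → no input occurs → does not occur.
Robot arm uncommanded motion [OR]: Safety interlock unavailable=not, Servo loop fails=occurs, Feedback branch 2 fails=not, Inboard resolver 2 trips=not → at least one input occurs → occurs.

Yes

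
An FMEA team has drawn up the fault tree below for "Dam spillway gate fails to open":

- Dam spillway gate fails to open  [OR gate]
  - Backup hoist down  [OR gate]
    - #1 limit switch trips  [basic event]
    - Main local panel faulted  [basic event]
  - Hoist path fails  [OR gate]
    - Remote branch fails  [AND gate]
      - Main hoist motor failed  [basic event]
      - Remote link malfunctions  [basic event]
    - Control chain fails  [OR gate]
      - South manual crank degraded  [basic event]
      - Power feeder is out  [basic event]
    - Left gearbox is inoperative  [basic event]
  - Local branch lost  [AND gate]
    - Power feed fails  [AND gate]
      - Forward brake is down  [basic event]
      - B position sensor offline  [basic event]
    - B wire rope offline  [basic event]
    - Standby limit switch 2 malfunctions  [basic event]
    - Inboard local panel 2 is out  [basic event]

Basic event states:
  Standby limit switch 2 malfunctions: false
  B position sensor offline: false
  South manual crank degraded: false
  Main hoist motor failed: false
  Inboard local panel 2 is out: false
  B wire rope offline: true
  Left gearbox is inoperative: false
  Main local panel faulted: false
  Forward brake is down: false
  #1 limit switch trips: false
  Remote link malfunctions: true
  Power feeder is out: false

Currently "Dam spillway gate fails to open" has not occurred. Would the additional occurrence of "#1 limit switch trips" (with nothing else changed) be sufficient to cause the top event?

Yes

Counterfactual: set "#1 limit switch trips" to occurred.
Backup hoist down [OR]: #1 limit switch trips=occurs, Main local panel faulted=not → at least one input occurs → occurs.
Remote branch fails [AND]: Main hoist motor failed=not, Remote link malfunctions=occurs → not all inputs occur → does not occur.
Control chain fails [OR]: South manual crank degraded=not, Power feeder is out=not → no input occurs → does not occur.
Hoist path fails [OR]: Remote branch fails=not, Control chain fails=not, Left gearbox is inoperative=not → no input occurs → does not occur.
Power feed fails [AND]: Forward brake is down=not, B position sensor offline=not → not all inputs occur → does not occur.
Local branch lost [AND]: Power feed fails=not, B wire rope offline=occurs, Standby limit switch 2 malfunctions=not, Inboard local panel 2 is out=not → not all inputs occur → does not occur.
Dam spillway gate fails to open [OR]: Backup hoist down=occurs, Hoist path fails=not, Local branch lost=not → at least one input occurs → occurs.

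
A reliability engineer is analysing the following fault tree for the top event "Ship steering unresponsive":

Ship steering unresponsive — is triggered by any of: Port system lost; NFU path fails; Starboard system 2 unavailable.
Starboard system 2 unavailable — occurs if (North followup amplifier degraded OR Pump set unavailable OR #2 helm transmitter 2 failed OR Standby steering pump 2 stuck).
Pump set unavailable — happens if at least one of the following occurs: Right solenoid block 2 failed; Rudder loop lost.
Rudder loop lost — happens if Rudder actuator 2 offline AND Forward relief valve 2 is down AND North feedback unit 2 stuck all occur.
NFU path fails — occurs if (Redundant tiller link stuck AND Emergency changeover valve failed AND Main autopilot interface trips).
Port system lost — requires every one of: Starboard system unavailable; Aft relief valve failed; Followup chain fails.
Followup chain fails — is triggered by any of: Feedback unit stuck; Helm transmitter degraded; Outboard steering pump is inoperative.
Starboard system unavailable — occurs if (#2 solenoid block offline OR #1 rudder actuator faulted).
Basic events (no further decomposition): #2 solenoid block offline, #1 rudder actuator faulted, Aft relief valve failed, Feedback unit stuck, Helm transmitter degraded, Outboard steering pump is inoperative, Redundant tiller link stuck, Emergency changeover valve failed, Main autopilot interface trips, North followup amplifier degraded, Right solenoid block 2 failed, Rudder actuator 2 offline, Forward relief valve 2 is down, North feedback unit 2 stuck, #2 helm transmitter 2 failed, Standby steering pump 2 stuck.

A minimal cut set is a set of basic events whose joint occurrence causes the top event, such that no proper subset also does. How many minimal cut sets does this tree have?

12

Starboard system unavailable [OR]: union of children's cut sets → 2 cut set(s).
Followup chain fails [OR]: union of children's cut sets → 3 cut set(s).
Port system lost [AND]: one cut set from each child combined → 2 × 1 × 3 = 6 cut set(s).
NFU path fails [AND]: one cut set from each child combined → 1 × 1 × 1 = 1 cut set(s).
Rudder loop lost [AND]: one cut set from each child combined → 1 × 1 × 1 = 1 cut set(s).
Pump set unavailable [OR]: union of children's cut sets → 2 cut set(s).
Starboard system 2 unavailable [OR]: union of children's cut sets → 5 cut set(s).
Ship steering unresponsive [OR]: union of children's cut sets → 12 cut set(s).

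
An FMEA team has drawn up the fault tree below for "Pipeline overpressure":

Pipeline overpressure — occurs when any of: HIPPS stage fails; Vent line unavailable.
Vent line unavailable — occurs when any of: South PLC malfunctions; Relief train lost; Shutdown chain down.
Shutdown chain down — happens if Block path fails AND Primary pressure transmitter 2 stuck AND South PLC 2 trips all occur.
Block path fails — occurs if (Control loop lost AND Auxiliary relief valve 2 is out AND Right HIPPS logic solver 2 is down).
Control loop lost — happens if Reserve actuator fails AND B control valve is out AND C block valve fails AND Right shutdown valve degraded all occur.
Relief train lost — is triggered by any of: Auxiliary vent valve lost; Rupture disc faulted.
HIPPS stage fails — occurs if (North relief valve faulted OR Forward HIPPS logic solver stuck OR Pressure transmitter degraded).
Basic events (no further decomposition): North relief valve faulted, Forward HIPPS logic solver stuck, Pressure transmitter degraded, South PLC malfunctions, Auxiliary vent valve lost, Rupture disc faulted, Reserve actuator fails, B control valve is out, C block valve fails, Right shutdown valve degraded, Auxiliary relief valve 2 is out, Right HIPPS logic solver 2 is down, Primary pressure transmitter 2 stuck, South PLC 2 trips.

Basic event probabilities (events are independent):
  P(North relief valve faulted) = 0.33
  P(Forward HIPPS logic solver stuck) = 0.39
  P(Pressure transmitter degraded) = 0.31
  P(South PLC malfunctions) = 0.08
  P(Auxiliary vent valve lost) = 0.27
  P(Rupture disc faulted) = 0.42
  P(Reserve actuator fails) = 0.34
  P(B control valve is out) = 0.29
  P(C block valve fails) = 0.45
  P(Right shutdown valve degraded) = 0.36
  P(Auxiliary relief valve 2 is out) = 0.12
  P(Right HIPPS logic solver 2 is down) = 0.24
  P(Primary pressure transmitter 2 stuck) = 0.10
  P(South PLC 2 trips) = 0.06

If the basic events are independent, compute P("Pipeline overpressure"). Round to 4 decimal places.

0.8902

P(HIPPS stage fails) [OR] = 1 − (1−0.33) × (1−0.39) × (1−0.31) = 0.717997
P(Relief train lost) [OR] = 1 − (1−0.27) × (1−0.42) = 0.576600
P(Control loop lost) [AND] = 0.34 × 0.29 × 0.45 × 0.36 = 0.015973
P(Block path fails) [AND] = 0.015973 × 0.12 × 0.24 = 0.000460
P(Shutdown chain down) [AND] = 0.000460 × 0.10 × 0.06 = 0.000003
P(Vent line unavailable) [OR] = 1 − (1−0.08) × (1−0.576600) × (1−0.000003) = 0.610473
P(Pipeline overpressure) [OR] = 1 − (1−0.717997) × (1−0.610473) = 0.890152
Rounded to 4 decimal places: P(Pipeline overpressure) ≈ 0.8902.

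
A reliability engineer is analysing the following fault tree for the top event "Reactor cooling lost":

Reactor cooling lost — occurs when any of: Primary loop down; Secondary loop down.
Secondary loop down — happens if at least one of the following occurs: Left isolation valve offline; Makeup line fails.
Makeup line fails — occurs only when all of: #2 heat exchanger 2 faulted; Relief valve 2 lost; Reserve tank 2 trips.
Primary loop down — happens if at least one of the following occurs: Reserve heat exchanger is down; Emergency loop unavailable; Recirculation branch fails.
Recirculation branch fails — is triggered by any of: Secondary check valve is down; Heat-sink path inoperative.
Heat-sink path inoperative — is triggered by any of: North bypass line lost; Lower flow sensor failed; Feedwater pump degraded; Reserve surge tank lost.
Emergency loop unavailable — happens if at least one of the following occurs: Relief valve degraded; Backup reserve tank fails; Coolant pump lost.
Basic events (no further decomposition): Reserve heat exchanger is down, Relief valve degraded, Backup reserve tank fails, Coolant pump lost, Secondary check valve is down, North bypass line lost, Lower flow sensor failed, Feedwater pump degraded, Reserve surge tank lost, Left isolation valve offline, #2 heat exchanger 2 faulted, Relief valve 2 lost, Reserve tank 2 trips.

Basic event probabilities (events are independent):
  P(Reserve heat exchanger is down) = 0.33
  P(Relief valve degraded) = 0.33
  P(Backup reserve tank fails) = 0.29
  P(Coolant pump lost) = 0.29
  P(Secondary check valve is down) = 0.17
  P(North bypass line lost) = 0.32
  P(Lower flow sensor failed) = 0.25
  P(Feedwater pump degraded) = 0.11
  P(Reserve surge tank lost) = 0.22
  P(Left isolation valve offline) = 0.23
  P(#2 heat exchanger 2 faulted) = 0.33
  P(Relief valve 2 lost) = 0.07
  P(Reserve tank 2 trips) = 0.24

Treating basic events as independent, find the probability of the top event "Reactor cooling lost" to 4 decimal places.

P(Emergency loop unavailable) [OR] = 1 − (1−0.33) × (1−0.29) × (1−0.29) = 0.662253
P(Heat-sink path inoperative) [OR] = 1 − (1−0.32) × (1−0.25) × (1−0.11) × (1−0.22) = 0.645958
P(Recirculation branch fails) [OR] = 1 − (1−0.17) × (1−0.645958) = 0.706145
P(Primary loop down) [OR] = 1 − (1−0.33) × (1−0.662253) × (1−0.706145) = 0.933503
P(Makeup line fails) [AND] = 0.33 × 0.07 × 0.24 = 0.005544
P(Secondary loop down) [OR] = 1 − (1−0.23) × (1−0.005544) = 0.234269
P(Reactor cooling lost) [OR] = 1 − (1−0.933503) × (1−0.234269) = 0.949081
Rounded to 4 decimal places: P(Reactor cooling lost) ≈ 0.9491.

0.9491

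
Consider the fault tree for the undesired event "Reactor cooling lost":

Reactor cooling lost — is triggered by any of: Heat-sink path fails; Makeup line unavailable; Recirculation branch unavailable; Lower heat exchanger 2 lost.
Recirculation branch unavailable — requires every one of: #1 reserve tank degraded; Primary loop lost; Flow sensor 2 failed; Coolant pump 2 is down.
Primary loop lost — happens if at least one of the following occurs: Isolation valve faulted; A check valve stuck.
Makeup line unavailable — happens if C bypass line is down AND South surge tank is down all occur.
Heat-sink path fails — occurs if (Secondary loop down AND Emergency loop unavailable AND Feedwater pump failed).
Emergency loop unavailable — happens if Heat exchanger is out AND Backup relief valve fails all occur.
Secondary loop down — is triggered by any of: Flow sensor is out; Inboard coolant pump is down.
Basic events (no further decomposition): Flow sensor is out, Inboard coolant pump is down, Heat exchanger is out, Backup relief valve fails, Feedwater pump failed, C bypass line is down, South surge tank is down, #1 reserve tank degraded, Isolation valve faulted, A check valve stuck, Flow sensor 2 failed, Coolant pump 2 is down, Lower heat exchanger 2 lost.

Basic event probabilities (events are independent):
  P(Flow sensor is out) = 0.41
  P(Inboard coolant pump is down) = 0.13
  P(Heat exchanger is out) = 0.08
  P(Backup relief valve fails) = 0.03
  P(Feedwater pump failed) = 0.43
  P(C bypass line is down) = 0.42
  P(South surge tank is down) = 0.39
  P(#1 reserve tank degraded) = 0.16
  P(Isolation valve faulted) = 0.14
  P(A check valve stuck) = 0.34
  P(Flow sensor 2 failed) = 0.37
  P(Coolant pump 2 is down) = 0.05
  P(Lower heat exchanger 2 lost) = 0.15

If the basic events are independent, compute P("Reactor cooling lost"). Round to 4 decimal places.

0.2905

P(Secondary loop down) [OR] = 1 − (1−0.41) × (1−0.13) = 0.486700
P(Emergency loop unavailable) [AND] = 0.08 × 0.03 = 0.002400
P(Heat-sink path fails) [AND] = 0.486700 × 0.002400 × 0.43 = 0.000502
P(Makeup line unavailable) [AND] = 0.42 × 0.39 = 0.163800
P(Primary loop lost) [OR] = 1 − (1−0.14) × (1−0.34) = 0.432400
P(Recirculation branch unavailable) [AND] = 0.16 × 0.432400 × 0.37 × 0.05 = 0.001280
P(Reactor cooling lost) [OR] = 1 − (1−0.000502) × (1−0.163800) × (1−0.001280) × (1−0.15) = 0.290496
Rounded to 4 decimal places: P(Reactor cooling lost) ≈ 0.2905.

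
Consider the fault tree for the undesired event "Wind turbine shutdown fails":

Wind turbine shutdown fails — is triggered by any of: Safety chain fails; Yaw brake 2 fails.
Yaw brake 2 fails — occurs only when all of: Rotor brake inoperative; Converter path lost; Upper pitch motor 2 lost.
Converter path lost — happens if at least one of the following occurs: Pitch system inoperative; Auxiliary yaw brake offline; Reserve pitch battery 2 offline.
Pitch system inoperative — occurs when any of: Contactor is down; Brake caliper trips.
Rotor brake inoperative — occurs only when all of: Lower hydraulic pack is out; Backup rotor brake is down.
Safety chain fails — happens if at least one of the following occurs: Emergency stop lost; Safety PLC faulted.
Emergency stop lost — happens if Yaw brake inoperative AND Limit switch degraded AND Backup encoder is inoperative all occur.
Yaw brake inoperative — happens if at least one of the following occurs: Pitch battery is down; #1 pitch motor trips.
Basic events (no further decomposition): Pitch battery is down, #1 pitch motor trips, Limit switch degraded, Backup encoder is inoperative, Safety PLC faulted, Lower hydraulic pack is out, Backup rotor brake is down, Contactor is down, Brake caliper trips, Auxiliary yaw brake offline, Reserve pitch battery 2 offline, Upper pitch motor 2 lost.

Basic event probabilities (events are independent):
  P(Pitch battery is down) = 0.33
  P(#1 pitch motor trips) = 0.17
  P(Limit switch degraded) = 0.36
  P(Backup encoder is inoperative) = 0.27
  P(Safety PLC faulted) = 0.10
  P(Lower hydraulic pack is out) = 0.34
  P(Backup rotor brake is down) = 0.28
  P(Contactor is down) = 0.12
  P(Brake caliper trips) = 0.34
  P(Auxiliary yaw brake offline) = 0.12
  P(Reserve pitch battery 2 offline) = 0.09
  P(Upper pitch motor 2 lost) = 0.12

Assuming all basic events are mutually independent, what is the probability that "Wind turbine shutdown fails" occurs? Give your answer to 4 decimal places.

0.1441

P(Yaw brake inoperative) [OR] = 1 − (1−0.33) × (1−0.17) = 0.443900
P(Emergency stop lost) [AND] = 0.443900 × 0.36 × 0.27 = 0.043147
P(Safety chain fails) [OR] = 1 − (1−0.043147) × (1−0.10) = 0.138832
P(Rotor brake inoperative) [AND] = 0.34 × 0.28 = 0.095200
P(Pitch system inoperative) [OR] = 1 − (1−0.12) × (1−0.34) = 0.419200
P(Converter path lost) [OR] = 1 − (1−0.419200) × (1−0.12) × (1−0.09) = 0.534895
P(Yaw brake 2 fails) [AND] = 0.095200 × 0.534895 × 0.12 = 0.006111
P(Wind turbine shutdown fails) [OR] = 1 − (1−0.138832) × (1−0.006111) = 0.144095
Rounded to 4 decimal places: P(Wind turbine shutdown fails) ≈ 0.1441.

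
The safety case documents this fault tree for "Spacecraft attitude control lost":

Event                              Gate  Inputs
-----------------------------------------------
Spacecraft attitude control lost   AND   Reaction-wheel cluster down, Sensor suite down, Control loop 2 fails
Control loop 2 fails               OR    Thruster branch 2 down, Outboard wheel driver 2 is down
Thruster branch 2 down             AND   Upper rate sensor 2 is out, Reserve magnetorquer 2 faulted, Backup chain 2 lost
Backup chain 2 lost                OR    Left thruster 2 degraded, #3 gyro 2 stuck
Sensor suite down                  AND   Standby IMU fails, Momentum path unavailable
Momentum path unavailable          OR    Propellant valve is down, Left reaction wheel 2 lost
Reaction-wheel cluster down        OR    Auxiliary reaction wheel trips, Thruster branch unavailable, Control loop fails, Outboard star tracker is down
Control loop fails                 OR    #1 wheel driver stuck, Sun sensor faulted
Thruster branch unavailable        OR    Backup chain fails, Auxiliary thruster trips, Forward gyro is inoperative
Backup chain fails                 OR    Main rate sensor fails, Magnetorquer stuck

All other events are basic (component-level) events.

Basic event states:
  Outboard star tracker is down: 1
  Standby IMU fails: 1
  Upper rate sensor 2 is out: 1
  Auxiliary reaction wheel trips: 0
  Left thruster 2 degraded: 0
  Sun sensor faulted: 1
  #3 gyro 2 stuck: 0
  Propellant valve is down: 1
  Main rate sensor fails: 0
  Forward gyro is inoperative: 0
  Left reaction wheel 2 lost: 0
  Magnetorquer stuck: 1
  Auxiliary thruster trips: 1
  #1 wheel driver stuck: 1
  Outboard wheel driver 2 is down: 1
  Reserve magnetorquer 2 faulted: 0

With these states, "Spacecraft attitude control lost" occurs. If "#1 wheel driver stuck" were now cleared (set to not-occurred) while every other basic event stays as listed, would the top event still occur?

Counterfactual: set "#1 wheel driver stuck" to not occurred.
Backup chain fails [OR]: Main rate sensor fails=not, Magnetorquer stuck=occurs → at least one input occurs → occurs.
Thruster branch unavailable [OR]: Backup chain fails=occurs, Auxiliary thruster trips=occurs, Forward gyro is inoperative=not → at least one input occurs → occurs.
Control loop fails [OR]: #1 wheel driver stuck=not, Sun sensor faulted=occurs → at least one input occurs → occurs.
Reaction-wheel cluster down [OR]: Auxiliary reaction wheel trips=not, Thruster branch unavailable=occurs, Control loop fails=occurs, Outboard star tracker is down=occurs → at least one input occurs → occurs.
Momentum path unavailable [OR]: Propellant valve is down=occurs, Left reaction wheel 2 lost=not → at least one input occurs → occurs.
Sensor suite down [AND]: Standby IMU fails=occurs, Momentum path unavailable=occurs → all inputs occur → occurs.
Backup chain 2 lost [OR]: Left thruster 2 degraded=not, #3 gyro 2 stuck=not → no input occurs → does not occur.
Thruster branch 2 down [AND]: Upper rate sensor 2 is out=occurs, Reserve magnetorquer 2 faulted=not, Backup chain 2 lost=not → not all inputs occur → does not occur.
Control loop 2 fails [OR]: Thruster branch 2 down=not, Outboard wheel driver 2 is down=occurs → at least one input occurs → occurs.
Spacecraft attitude control lost [AND]: Reaction-wheel cluster down=occurs, Sensor suite down=occurs, Control loop 2 fails=occurs → all inputs occur → occurs.

Yes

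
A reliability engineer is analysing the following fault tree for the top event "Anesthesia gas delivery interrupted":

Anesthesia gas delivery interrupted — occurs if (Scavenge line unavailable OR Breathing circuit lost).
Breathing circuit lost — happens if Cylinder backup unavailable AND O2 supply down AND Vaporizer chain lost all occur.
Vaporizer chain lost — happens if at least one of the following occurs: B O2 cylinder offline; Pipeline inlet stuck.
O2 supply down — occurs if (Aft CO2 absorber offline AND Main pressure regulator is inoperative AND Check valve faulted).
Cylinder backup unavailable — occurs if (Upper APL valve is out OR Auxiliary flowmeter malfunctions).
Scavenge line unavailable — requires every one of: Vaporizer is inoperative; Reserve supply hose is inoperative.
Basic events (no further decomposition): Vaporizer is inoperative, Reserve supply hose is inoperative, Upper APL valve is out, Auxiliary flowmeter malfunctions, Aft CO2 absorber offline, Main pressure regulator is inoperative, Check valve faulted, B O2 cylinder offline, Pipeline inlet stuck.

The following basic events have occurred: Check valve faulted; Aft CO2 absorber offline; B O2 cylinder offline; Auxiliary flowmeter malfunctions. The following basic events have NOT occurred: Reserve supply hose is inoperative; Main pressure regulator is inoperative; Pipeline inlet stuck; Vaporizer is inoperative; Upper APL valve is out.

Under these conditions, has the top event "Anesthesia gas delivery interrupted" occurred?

Scavenge line unavailable [AND]: Vaporizer is inoperative=not, Reserve supply hose is inoperative=not → not all inputs occur → does not occur.
Cylinder backup unavailable [OR]: Upper APL valve is out=not, Auxiliary flowmeter malfunctions=occurs → at least one input occurs → occurs.
O2 supply down [AND]: Aft CO2 absorber offline=occurs, Main pressure regulator is inoperative=not, Check valve faulted=occurs → not all inputs occur → does not occur.
Vaporizer chain lost [OR]: B O2 cylinder offline=occurs, Pipeline inlet stuck=not → at least one input occurs → occurs.
Breathing circuit lost [AND]: Cylinder backup unavailable=occurs, O2 supply down=not, Vaporizer chain lost=occurs → not all inputs occur → does not occur.
Anesthesia gas delivery interrupted [OR]: Scavenge line unavailable=not, Breathing circuit lost=not → no input occurs → does not occur.

No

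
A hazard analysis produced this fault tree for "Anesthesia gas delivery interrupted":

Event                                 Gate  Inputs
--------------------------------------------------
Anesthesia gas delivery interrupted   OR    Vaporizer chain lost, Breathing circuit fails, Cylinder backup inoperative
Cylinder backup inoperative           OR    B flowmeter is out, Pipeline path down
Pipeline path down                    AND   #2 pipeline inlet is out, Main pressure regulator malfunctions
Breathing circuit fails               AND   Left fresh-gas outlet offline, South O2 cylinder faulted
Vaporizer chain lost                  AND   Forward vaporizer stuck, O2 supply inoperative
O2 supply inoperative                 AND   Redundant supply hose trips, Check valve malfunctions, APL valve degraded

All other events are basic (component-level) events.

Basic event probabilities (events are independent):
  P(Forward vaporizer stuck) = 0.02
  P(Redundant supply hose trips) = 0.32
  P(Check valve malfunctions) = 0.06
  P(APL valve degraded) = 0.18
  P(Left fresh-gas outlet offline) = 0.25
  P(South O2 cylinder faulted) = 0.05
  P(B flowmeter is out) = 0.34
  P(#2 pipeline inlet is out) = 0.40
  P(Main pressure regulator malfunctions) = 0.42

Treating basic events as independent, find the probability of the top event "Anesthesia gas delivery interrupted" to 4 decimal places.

P(O2 supply inoperative) [AND] = 0.32 × 0.06 × 0.18 = 0.003456
P(Vaporizer chain lost) [AND] = 0.02 × 0.003456 = 0.000069
P(Breathing circuit fails) [AND] = 0.25 × 0.05 = 0.012500
P(Pipeline path down) [AND] = 0.40 × 0.42 = 0.168000
P(Cylinder backup inoperative) [OR] = 1 − (1−0.34) × (1−0.168000) = 0.450880
P(Anesthesia gas delivery interrupted) [OR] = 1 − (1−0.000069) × (1−0.012500) × (1−0.450880) = 0.457781
Rounded to 4 decimal places: P(Anesthesia gas delivery interrupted) ≈ 0.4578.

0.4578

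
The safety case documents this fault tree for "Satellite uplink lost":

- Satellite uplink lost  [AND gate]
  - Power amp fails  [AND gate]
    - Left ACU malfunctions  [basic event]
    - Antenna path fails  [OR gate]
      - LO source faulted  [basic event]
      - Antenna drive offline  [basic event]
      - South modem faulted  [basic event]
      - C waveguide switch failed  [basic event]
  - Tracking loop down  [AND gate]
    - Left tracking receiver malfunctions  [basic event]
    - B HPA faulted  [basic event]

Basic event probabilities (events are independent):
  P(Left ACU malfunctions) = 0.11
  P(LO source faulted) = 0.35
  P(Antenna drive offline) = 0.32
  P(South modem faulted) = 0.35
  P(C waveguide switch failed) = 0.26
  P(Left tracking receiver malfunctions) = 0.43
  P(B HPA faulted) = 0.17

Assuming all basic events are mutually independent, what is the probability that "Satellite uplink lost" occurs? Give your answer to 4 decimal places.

0.0063

P(Antenna path fails) [OR] = 1 − (1−0.35) × (1−0.32) × (1−0.35) × (1−0.26) = 0.787398
P(Power amp fails) [AND] = 0.11 × 0.787398 = 0.086614
P(Tracking loop down) [AND] = 0.43 × 0.17 = 0.073100
P(Satellite uplink lost) [AND] = 0.086614 × 0.073100 = 0.006331
Rounded to 4 decimal places: P(Satellite uplink lost) ≈ 0.0063.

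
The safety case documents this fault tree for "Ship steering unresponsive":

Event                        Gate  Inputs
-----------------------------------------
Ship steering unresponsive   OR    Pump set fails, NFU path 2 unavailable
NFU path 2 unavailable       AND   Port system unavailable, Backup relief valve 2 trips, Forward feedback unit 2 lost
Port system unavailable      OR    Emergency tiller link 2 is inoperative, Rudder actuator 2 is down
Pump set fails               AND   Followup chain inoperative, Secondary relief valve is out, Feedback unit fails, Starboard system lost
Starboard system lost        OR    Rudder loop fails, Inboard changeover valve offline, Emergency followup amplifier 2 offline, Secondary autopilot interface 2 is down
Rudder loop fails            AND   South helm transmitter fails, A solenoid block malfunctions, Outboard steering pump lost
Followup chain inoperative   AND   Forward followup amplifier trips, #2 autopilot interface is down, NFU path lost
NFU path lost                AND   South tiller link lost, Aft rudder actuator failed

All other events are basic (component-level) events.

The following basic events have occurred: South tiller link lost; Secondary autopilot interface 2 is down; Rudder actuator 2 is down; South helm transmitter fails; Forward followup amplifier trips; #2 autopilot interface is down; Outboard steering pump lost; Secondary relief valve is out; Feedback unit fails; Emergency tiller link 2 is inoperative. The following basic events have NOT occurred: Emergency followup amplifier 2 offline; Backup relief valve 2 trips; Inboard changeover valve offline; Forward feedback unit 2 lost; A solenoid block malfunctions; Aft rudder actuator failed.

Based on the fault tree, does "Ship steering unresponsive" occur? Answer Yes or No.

No

NFU path lost [AND]: South tiller link lost=occurs, Aft rudder actuator failed=not → not all inputs occur → does not occur.
Followup chain inoperative [AND]: Forward followup amplifier trips=occurs, #2 autopilot interface is down=occurs, NFU path lost=not → not all inputs occur → does not occur.
Rudder loop fails [AND]: South helm transmitter fails=occurs, A solenoid block malfunctions=not, Outboard steering pump lost=occurs → not all inputs occur → does not occur.
Starboard system lost [OR]: Rudder loop fails=not, Inboard changeover valve offline=not, Emergency followup amplifier 2 offline=not, Secondary autopilot interface 2 is down=occurs → at least one input occurs → occurs.
Pump set fails [AND]: Followup chain inoperative=not, Secondary relief valve is out=occurs, Feedback unit fails=occurs, Starboard system lost=occurs → not all inputs occur → does not occur.
Port system unavailable [OR]: Emergency tiller link 2 is inoperative=occurs, Rudder actuator 2 is down=occurs → at least one input occurs → occurs.
NFU path 2 unavailable [AND]: Port system unavailable=occurs, Backup relief valve 2 trips=not, Forward feedback unit 2 lost=not → not all inputs occur → does not occur.
Ship steering unresponsive [OR]: Pump set fails=not, NFU path 2 unavailable=not → no input occurs → does not occur.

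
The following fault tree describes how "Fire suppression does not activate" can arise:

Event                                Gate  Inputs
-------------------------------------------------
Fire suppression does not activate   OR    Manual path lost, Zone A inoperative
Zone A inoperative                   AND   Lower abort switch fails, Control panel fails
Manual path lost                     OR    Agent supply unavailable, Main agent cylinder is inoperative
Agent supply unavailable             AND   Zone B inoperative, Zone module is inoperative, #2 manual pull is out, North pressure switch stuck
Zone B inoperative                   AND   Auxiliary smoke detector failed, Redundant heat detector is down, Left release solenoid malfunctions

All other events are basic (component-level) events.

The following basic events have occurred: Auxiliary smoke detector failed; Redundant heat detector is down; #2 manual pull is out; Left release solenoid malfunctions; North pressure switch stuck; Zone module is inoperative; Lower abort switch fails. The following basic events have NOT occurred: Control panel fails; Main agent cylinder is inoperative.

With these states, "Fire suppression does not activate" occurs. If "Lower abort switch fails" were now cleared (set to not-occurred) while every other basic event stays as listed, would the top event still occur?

Yes

Counterfactual: set "Lower abort switch fails" to not occurred.
Zone B inoperative [AND]: Auxiliary smoke detector failed=occurs, Redundant heat detector is down=occurs, Left release solenoid malfunctions=occurs → all inputs occur → occurs.
Agent supply unavailable [AND]: Zone B inoperative=occurs, Zone module is inoperative=occurs, #2 manual pull is out=occurs, North pressure switch stuck=occurs → all inputs occur → occurs.
Manual path lost [OR]: Agent supply unavailable=occurs, Main agent cylinder is inoperative=not → at least one input occurs → occurs.
Zone A inoperative [AND]: Lower abort switch fails=not, Control panel fails=not → not all inputs occur → does not occur.
Fire suppression does not activate [OR]: Manual path lost=occurs, Zone A inoperative=not → at least one input occurs → occurs.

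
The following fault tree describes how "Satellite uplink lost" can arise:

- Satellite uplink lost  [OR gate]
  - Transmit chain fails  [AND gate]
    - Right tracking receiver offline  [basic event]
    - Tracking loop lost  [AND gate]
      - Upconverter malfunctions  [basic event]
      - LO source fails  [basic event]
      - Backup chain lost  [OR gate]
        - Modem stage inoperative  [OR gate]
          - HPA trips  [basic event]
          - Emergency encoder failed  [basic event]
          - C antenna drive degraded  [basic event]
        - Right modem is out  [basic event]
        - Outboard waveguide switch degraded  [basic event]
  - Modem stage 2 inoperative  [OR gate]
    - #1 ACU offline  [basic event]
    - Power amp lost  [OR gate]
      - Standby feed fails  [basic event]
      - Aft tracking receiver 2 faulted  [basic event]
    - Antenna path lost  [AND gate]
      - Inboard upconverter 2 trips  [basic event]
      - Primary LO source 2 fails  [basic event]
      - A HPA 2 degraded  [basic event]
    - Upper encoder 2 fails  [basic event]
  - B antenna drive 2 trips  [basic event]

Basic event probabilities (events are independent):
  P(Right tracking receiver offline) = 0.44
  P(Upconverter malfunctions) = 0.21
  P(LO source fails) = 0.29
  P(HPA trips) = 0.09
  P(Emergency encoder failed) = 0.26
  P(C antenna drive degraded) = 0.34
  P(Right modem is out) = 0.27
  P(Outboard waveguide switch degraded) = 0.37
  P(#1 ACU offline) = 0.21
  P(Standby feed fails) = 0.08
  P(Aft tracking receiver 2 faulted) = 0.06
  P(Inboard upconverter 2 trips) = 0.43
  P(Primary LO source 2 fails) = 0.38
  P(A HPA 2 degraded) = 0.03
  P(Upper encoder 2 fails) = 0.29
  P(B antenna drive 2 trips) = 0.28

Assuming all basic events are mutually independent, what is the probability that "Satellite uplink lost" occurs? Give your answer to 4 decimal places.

0.6599

P(Modem stage inoperative) [OR] = 1 − (1−0.09) × (1−0.26) × (1−0.34) = 0.555556
P(Backup chain lost) [OR] = 1 − (1−0.555556) × (1−0.27) × (1−0.37) = 0.795600
P(Tracking loop lost) [AND] = 0.21 × 0.29 × 0.795600 = 0.048452
P(Transmit chain fails) [AND] = 0.44 × 0.048452 = 0.021319
P(Power amp lost) [OR] = 1 − (1−0.08) × (1−0.06) = 0.135200
P(Antenna path lost) [AND] = 0.43 × 0.38 × 0.03 = 0.004902
P(Modem stage 2 inoperative) [OR] = 1 − (1−0.21) × (1−0.135200) × (1−0.004902) × (1−0.29) = 0.517311
P(Satellite uplink lost) [OR] = 1 − (1−0.021319) × (1−0.517311) × (1−0.28) = 0.659873
Rounded to 4 decimal places: P(Satellite uplink lost) ≈ 0.6599.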